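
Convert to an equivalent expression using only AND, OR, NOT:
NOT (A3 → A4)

A3 AND NOT A4
(Negated implication: NOT(A → B) = A AND NOT B)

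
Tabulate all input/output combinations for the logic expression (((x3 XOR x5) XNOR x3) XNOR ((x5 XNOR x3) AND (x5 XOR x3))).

x3 | x5 | Output
----------------
0 | 0 | 0
0 | 1 | 1
1 | 0 | 0
1 | 1 | 1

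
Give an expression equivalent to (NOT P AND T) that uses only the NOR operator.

(((P NOR P) NOR (P NOR P)) NOR (T NOR T))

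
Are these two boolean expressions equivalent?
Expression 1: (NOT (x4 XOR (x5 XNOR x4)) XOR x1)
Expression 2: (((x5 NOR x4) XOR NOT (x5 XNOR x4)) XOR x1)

No. Counterexample: with x1=0, x5=0, x4=0, Expression 1 = 0 but Expression 2 = 1.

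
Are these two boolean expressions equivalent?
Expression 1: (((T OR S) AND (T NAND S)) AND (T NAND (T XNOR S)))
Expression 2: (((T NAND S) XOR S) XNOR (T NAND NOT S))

No. Counterexample: with S=0, T=0, Expression 1 = 0 but Expression 2 = 1.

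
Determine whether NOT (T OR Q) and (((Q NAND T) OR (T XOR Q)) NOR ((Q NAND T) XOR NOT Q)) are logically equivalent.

No. Counterexample: with T=0, Q=0, Expression 1 = 1 but Expression 2 = 0.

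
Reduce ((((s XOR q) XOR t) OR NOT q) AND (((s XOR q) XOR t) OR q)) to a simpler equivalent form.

By distribution ((E OR v) AND (E OR NOT v) = E):
= ((s XOR q) XOR t)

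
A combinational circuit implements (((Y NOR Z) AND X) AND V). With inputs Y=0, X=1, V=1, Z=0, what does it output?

Substituting: (((0 NOR 0) AND 1) AND 1)
= 1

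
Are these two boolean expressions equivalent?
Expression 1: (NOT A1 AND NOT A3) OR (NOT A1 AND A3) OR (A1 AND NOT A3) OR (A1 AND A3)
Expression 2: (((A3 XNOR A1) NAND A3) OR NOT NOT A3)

Yes, they are equivalent — the two output columns agree on all 4 assignments:
A1 | A3 | Expression 1 | Expression 2
-------------------------------------
0 | 0 | 1 | 1
0 | 1 | 1 | 1
1 | 0 | 1 | 1
1 | 1 | 1 | 1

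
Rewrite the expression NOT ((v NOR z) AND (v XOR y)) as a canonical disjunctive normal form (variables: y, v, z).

(NOT y AND NOT v AND NOT z) OR (NOT y AND NOT v AND z) OR (NOT y AND v AND NOT z) OR (NOT y AND v AND z) OR (y AND NOT v AND z) OR (y AND v AND NOT z) OR (y AND v AND z)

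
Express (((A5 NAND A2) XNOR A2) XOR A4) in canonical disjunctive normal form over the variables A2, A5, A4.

(NOT A2 AND NOT A5 AND A4) OR (NOT A2 AND A5 AND A4) OR (A2 AND NOT A5 AND NOT A4) OR (A2 AND A5 AND A4)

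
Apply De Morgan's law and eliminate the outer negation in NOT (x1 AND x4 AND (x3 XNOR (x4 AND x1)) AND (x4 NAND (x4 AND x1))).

NOT x1 OR NOT x4 OR NOT (x3 XNOR (x4 AND x1)) OR NOT (x4 NAND (x4 AND x1))
De Morgan's: NOT(AND of terms) = OR of negations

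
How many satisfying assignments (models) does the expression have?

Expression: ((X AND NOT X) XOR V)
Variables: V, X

Satisfying assignments: (1,0), (1,1)
Count: 2 out of 4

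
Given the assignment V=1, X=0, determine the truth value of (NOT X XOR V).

Substituting: (NOT 0 XOR 1)
= 0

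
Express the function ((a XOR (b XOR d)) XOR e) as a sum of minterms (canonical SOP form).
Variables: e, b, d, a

Σm(1, 2, 4, 7, 8, 11, 13, 14) = (NOT e AND NOT b AND NOT d AND a) OR (NOT e AND NOT b AND d AND NOT a) OR (NOT e AND b AND NOT d AND NOT a) OR (NOT e AND b AND d AND a) OR (e AND NOT b AND NOT d AND NOT a) OR (e AND NOT b AND d AND a) OR (e AND b AND NOT d AND a) OR (e AND b AND d AND NOT a)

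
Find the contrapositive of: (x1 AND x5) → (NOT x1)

Contrapositive: x1 → NOT (x1 AND x5)
Note: A statement and its contrapositive are logically equivalent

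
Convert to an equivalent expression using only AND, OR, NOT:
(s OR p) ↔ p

((s OR p) AND p) OR (NOT (s OR p) AND NOT p)
(Biconditional = both true or both false)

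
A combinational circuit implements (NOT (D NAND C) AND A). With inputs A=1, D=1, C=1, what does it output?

Substituting: (NOT (1 NAND 1) AND 1)
= 1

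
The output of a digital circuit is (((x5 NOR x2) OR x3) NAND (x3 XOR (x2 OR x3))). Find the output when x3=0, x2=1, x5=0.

Substituting: (((0 NOR 1) OR 0) NAND (0 XOR (1 OR 0)))
= 1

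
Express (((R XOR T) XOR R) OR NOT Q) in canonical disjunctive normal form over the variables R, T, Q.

(NOT R AND NOT T AND NOT Q) OR (NOT R AND T AND NOT Q) OR (NOT R AND T AND Q) OR (R AND NOT T AND NOT Q) OR (R AND T AND NOT Q) OR (R AND T AND Q)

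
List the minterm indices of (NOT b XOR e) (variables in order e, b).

Σm(0, 3) = (NOT e AND NOT b) OR (e AND b)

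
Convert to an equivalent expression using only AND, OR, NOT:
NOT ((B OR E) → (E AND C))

(B OR E) AND NOT (E AND C)
(Negated implication: NOT(A → B) = A AND NOT B)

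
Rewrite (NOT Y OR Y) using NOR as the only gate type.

(((Y NOR Y) NOR Y) NOR ((Y NOR Y) NOR Y))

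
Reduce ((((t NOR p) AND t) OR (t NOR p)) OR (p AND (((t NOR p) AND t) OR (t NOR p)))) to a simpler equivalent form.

By absorption (E OR (E AND v) = E) then absorption (E OR (E AND v) = E):
= (t NOR p)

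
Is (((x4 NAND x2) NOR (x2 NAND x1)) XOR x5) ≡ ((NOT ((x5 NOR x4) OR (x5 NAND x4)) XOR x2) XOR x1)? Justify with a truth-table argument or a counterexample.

No. Counterexample: with x5=0, x2=0, x4=0, x1=1, Expression 1 = 0 but Expression 2 = 1.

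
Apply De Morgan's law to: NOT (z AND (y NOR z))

NOT z OR NOT (y NOR z)
De Morgan's: NOT(AND of terms) = OR of negations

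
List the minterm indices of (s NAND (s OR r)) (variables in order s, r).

Σm(0, 1) = (NOT s AND NOT r) OR (NOT s AND r)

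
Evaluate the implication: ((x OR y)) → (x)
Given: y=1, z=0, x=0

Antecedent ((x OR y)) = 1; consequent (x) = 0.
1 → 0 = 0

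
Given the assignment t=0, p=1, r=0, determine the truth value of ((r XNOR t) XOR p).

Substituting: ((0 XNOR 0) XOR 1)
= 0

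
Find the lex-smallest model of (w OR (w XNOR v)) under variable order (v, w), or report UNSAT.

v=0, w=0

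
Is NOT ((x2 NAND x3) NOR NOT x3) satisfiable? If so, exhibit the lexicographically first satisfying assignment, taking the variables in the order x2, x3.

x2=0, x3=0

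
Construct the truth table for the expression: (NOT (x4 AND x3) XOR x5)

x4 | x5 | x3 | Output
---------------------
0 | 0 | 0 | 1
0 | 0 | 1 | 1
0 | 1 | 0 | 0
0 | 1 | 1 | 0
1 | 0 | 0 | 1
1 | 0 | 1 | 0
1 | 1 | 0 | 0
1 | 1 | 1 | 1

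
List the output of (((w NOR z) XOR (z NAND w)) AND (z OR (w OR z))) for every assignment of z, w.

z | w | Output
--------------
0 | 0 | 0
0 | 1 | 1
1 | 0 | 1
1 | 1 | 0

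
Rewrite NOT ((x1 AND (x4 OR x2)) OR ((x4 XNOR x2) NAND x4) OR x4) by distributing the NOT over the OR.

NOT (x1 AND (x4 OR x2)) AND NOT ((x4 XNOR x2) NAND x4) AND NOT x4
De Morgan's: NOT(OR of terms) = AND of negations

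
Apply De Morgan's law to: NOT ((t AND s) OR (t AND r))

NOT (t AND s) AND NOT (t AND r)
De Morgan's: NOT(OR of terms) = AND of negations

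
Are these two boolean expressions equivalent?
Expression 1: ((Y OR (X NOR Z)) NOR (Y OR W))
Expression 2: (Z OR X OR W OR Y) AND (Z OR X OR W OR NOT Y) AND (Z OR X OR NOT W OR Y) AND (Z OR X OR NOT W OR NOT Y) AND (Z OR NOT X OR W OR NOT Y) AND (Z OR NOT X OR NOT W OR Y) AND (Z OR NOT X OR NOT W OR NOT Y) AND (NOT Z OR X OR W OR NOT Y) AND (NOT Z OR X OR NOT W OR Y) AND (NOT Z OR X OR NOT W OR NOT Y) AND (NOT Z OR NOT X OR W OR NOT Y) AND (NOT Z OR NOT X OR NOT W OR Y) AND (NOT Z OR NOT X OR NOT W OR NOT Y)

Yes, they are equivalent — the two output columns agree on all 16 assignments:
Z | X | W | Y | Expression 1 | Expression 2
-------------------------------------------
0 | 0 | 0 | 0 | 0 | 0
0 | 0 | 0 | 1 | 0 | 0
0 | 0 | 1 | 0 | 0 | 0
0 | 0 | 1 | 1 | 0 | 0
0 | 1 | 0 | 0 | 1 | 1
0 | 1 | 0 | 1 | 0 | 0
0 | 1 | 1 | 0 | 0 | 0
0 | 1 | 1 | 1 | 0 | 0
1 | 0 | 0 | 0 | 1 | 1
1 | 0 | 0 | 1 | 0 | 0
1 | 0 | 1 | 0 | 0 | 0
1 | 0 | 1 | 1 | 0 | 0
1 | 1 | 0 | 0 | 1 | 1
1 | 1 | 0 | 1 | 0 | 0
1 | 1 | 1 | 0 | 0 | 0
1 | 1 | 1 | 1 | 0 | 0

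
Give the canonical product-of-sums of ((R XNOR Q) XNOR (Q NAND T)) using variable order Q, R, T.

ΠM(2, 3, 4, 7) = (Q OR NOT R OR T) AND (Q OR NOT R OR NOT T) AND (NOT Q OR R OR T) AND (NOT Q OR NOT R OR NOT T)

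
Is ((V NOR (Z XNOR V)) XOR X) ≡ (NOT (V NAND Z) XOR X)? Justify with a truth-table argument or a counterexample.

No. Counterexample: with V=0, X=0, Z=1, Expression 1 = 1 but Expression 2 = 0.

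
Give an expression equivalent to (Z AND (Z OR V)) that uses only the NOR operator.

((Z NOR Z) NOR (((Z NOR V) NOR (Z NOR V)) NOR ((Z NOR V) NOR (Z NOR V))))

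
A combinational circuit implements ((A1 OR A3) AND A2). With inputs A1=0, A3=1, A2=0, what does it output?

Substituting: ((0 OR 1) AND 0)
= 0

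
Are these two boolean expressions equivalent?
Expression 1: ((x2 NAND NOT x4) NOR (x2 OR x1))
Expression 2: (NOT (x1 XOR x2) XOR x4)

No. Counterexample: with x1=0, x2=0, x4=0, Expression 1 = 0 but Expression 2 = 1.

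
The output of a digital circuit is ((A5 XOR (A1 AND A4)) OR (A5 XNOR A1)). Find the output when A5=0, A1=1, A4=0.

Substituting: ((0 XOR (1 AND 0)) OR (0 XNOR 1))
= 0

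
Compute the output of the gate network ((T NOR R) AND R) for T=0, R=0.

Substituting: ((0 NOR 0) AND 0)
= 0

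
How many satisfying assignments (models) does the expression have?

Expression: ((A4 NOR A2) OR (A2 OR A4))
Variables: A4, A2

Satisfying assignments: (0,0), (0,1), (1,0), (1,1)
Count: 4 out of 4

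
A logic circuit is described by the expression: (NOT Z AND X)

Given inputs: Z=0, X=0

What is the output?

Substituting: (NOT 0 AND 0)
= 0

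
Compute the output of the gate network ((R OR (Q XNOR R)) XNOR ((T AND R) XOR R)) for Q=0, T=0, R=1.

Substituting: ((1 OR (0 XNOR 1)) XNOR ((0 AND 1) XOR 1))
= 1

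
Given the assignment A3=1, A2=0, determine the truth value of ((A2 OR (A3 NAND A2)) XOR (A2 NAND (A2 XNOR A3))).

Substituting: ((0 OR (1 NAND 0)) XOR (0 NAND (0 XNOR 1)))
= 0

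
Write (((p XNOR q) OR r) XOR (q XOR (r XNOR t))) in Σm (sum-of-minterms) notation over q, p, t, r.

Σm(1, 2, 4, 5, 10, 11, 12, 15) = (NOT q AND NOT p AND NOT t AND r) OR (NOT q AND NOT p AND t AND NOT r) OR (NOT q AND p AND NOT t AND NOT r) OR (NOT q AND p AND NOT t AND r) OR (q AND NOT p AND t AND NOT r) OR (q AND NOT p AND t AND r) OR (q AND p AND NOT t AND NOT r) OR (q AND p AND t AND r)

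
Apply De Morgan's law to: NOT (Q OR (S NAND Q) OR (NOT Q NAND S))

NOT Q AND NOT (S NAND Q) AND NOT (NOT Q NAND S)
De Morgan's: NOT(OR of terms) = AND of negations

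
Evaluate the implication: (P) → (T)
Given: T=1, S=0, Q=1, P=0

Antecedent (P) = 0; consequent (T) = 1.
0 → 1 = 1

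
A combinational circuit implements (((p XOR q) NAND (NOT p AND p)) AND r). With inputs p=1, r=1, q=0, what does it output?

Substituting: (((1 XOR 0) NAND (NOT 1 AND 1)) AND 1)
= 1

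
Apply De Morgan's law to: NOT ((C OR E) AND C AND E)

NOT (C OR E) OR NOT C OR NOT E
De Morgan's: NOT(AND of terms) = OR of negations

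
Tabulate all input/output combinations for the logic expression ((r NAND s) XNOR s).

s | r | Output
--------------
0 | 0 | 0
0 | 1 | 0
1 | 0 | 1
1 | 1 | 0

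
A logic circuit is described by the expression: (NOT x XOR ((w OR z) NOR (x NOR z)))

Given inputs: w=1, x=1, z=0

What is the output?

Substituting: (NOT 1 XOR ((1 OR 0) NOR (1 NOR 0)))
= 0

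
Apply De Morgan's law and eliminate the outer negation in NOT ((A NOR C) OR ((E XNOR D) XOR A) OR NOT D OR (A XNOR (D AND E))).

NOT (A NOR C) AND NOT ((E XNOR D) XOR A) AND D AND NOT (A XNOR (D AND E))
De Morgan's: NOT(OR of terms) = AND of negations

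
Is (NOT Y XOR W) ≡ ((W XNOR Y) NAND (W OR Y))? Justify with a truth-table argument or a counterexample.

No. Counterexample: with W=0, Y=1, Expression 1 = 0 but Expression 2 = 1.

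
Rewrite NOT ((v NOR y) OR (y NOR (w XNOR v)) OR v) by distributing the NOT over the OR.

NOT (v NOR y) AND NOT (y NOR (w XNOR v)) AND NOT v
De Morgan's: NOT(OR of terms) = AND of negations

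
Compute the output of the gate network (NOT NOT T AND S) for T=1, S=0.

Substituting: (NOT NOT 1 AND 0)
= 0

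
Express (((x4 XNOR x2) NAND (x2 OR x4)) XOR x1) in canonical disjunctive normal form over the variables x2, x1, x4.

(NOT x2 AND NOT x1 AND NOT x4) OR (NOT x2 AND NOT x1 AND x4) OR (x2 AND NOT x1 AND NOT x4) OR (x2 AND x1 AND x4)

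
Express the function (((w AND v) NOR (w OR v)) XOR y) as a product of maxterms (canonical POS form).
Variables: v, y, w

ΠM(1, 2, 4, 5) = (v OR y OR NOT w) AND (v OR NOT y OR w) AND (NOT v OR y OR w) AND (NOT v OR y OR NOT w)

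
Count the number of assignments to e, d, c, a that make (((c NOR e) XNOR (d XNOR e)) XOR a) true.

Satisfying assignments: (0,0,0,0), (0,0,1,1), (0,1,0,1), (0,1,1,0), (1,0,0,0), (1,0,1,0), (1,1,0,1), (1,1,1,1)
Count: 8 out of 16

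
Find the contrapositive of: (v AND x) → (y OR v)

Contrapositive: NOT (y OR v) → NOT (v AND x)
Note: A statement and its contrapositive are logically equivalent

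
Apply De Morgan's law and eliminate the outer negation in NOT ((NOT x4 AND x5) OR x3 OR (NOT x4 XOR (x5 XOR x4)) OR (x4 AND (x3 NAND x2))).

NOT (NOT x4 AND x5) AND NOT x3 AND NOT (NOT x4 XOR (x5 XOR x4)) AND NOT (x4 AND (x3 NAND x2))
De Morgan's: NOT(OR of terms) = AND of negations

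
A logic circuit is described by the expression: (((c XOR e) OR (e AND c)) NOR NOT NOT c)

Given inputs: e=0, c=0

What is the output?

Substituting: (((0 XOR 0) OR (0 AND 0)) NOR NOT NOT 0)
= 1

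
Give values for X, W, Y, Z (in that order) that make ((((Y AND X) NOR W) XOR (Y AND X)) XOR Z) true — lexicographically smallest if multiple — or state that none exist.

X=0, W=0, Y=0, Z=0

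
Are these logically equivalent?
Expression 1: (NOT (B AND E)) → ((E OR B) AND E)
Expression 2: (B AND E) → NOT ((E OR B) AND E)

No, Inverse is not equivalent to original (counterexample: B=0, E=0)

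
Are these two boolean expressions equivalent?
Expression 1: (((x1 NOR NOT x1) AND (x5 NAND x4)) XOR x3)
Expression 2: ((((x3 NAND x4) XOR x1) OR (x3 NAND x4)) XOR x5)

No. Counterexample: with x5=0, x1=0, x3=0, x4=0, Expression 1 = 0 but Expression 2 = 1.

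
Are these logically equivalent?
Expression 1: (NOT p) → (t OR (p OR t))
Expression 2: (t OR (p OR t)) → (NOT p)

No, Converse is not equivalent to original (counterexample: t=0, p=0)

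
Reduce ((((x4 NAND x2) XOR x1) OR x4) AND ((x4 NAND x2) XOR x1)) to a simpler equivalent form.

By absorption (E AND (E OR v) = E):
= ((x4 NAND x2) XOR x1)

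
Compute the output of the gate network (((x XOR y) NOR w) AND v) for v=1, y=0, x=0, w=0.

Substituting: (((0 XOR 0) NOR 0) AND 1)
= 1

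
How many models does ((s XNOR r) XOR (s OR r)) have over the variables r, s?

Satisfying assignments: (0,0), (0,1), (1,0)
Count: 3 out of 4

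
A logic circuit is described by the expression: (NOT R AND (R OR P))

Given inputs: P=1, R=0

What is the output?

Substituting: (NOT 0 AND (0 OR 1))
= 1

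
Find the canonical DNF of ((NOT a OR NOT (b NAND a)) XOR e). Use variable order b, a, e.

(NOT b AND NOT a AND NOT e) OR (NOT b AND a AND e) OR (b AND NOT a AND NOT e) OR (b AND a AND NOT e)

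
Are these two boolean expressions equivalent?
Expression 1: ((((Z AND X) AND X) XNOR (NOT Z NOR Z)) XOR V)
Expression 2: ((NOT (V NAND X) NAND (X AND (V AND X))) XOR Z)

No. Counterexample: with V=0, X=0, Z=1, Expression 1 = 1 but Expression 2 = 0.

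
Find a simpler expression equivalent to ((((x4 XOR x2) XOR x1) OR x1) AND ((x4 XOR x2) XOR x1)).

By absorption (E AND (E OR v) = E):
= ((x4 XOR x2) XOR x1)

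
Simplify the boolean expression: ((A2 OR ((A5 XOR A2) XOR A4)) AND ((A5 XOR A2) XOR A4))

By absorption (E AND (E OR v) = E):
= ((A5 XOR A2) XOR A4)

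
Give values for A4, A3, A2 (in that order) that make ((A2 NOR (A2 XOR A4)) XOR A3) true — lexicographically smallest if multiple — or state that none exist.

A4=0, A3=0, A2=0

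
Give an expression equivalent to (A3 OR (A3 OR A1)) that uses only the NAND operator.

((A3 NAND A3) NAND (((A3 NAND A3) NAND (A1 NAND A1)) NAND ((A3 NAND A3) NAND (A1 NAND A1))))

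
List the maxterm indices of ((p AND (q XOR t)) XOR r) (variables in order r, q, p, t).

ΠM(0, 1, 2, 4, 5, 7, 11, 14) = (r OR q OR p OR t) AND (r OR q OR p OR NOT t) AND (r OR q OR NOT p OR t) AND (r OR NOT q OR p OR t) AND (r OR NOT q OR p OR NOT t) AND (r OR NOT q OR NOT p OR NOT t) AND (NOT r OR q OR NOT p OR NOT t) AND (NOT r OR NOT q OR NOT p OR t)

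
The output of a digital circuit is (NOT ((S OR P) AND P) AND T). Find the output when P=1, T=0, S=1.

Substituting: (NOT ((1 OR 1) AND 1) AND 0)
= 0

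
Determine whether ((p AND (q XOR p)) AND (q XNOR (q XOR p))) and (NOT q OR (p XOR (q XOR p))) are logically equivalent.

No. Counterexample: with q=0, p=0, Expression 1 = 0 but Expression 2 = 1.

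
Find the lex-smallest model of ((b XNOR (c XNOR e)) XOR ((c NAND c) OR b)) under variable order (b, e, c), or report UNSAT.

b=0, e=0, c=0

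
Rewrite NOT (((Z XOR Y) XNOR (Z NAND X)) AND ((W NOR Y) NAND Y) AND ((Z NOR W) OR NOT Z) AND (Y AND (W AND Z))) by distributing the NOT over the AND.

NOT ((Z XOR Y) XNOR (Z NAND X)) OR NOT ((W NOR Y) NAND Y) OR NOT ((Z NOR W) OR NOT Z) OR NOT (Y AND (W AND Z))
De Morgan's: NOT(AND of terms) = OR of negations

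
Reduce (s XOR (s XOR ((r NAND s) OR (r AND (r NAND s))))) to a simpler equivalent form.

By XOR self-cancellation ((E XOR v) XOR v = E) then absorption (E OR (E AND v) = E):
= (r NAND s)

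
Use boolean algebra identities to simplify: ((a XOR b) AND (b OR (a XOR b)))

By absorption (E AND (E OR v) = E):
= (a XOR b)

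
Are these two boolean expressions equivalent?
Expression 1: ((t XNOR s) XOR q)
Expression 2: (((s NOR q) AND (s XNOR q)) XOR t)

No. Counterexample: with s=1, q=1, t=0, Expression 1 = 1 but Expression 2 = 0.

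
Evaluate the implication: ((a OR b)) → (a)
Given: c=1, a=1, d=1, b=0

Antecedent ((a OR b)) = 1; consequent (a) = 1.
1 → 1 = 1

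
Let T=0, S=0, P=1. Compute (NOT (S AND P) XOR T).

Substituting: (NOT (0 AND 1) XOR 0)
= 1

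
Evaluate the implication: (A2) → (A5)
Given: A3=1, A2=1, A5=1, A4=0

Antecedent (A2) = 1; consequent (A5) = 1.
1 → 1 = 1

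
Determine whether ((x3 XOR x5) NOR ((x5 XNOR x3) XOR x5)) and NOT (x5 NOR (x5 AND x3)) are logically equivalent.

No. Counterexample: with x3=0, x5=1, Expression 1 = 0 but Expression 2 = 1.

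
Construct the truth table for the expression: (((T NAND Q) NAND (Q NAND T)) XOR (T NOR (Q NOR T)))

Q | T | Output
--------------
0 | 0 | 0
0 | 1 | 0
1 | 0 | 1
1 | 1 | 1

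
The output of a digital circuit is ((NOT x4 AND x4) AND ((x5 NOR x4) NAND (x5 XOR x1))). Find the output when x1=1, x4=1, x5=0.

Substituting: ((NOT 1 AND 1) AND ((0 NOR 1) NAND (0 XOR 1)))
= 0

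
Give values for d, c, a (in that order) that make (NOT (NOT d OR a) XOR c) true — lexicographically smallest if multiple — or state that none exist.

d=0, c=1, a=0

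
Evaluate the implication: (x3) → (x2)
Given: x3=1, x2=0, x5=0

Antecedent (x3) = 1; consequent (x2) = 0.
1 → 0 = 0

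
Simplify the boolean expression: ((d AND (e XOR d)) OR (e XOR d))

By absorption (E OR (E AND v) = E):
= (e XOR d)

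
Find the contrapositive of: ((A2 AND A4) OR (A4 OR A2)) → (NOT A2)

Contrapositive: A2 → NOT ((A2 AND A4) OR (A4 OR A2))
Note: A statement and its contrapositive are logically equivalent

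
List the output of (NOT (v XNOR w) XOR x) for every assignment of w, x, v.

w | x | v | Output
------------------
0 | 0 | 0 | 0
0 | 0 | 1 | 1
0 | 1 | 0 | 1
0 | 1 | 1 | 0
1 | 0 | 0 | 1
1 | 0 | 1 | 0
1 | 1 | 0 | 0
1 | 1 | 1 | 1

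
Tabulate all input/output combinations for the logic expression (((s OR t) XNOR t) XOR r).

t | s | r | Output
------------------
0 | 0 | 0 | 1
0 | 0 | 1 | 0
0 | 1 | 0 | 0
0 | 1 | 1 | 1
1 | 0 | 0 | 1
1 | 0 | 1 | 0
1 | 1 | 0 | 1
1 | 1 | 1 | 0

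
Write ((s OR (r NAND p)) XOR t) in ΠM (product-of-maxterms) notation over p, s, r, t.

ΠM(1, 3, 5, 7, 9, 10, 13, 15) = (p OR s OR r OR NOT t) AND (p OR s OR NOT r OR NOT t) AND (p OR NOT s OR r OR NOT t) AND (p OR NOT s OR NOT r OR NOT t) AND (NOT p OR s OR r OR NOT t) AND (NOT p OR s OR NOT r OR t) AND (NOT p OR NOT s OR r OR NOT t) AND (NOT p OR NOT s OR NOT r OR NOT t)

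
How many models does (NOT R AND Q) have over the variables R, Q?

Satisfying assignments: (0,1)
Count: 1 out of 4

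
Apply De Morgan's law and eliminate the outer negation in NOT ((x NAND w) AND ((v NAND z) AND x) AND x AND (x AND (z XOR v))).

NOT (x NAND w) OR NOT ((v NAND z) AND x) OR NOT x OR NOT (x AND (z XOR v))
De Morgan's: NOT(AND of terms) = OR of negations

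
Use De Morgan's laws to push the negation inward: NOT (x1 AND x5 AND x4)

NOT x1 OR NOT x5 OR NOT x4
De Morgan's: NOT(AND of terms) = OR of negations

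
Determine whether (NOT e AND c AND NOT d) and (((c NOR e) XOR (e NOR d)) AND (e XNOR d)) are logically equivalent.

Yes, they are equivalent — the two output columns agree on all 8 assignments:
e | c | d | Expression 1 | Expression 2
---------------------------------------
0 | 0 | 0 | 0 | 0
0 | 0 | 1 | 0 | 0
0 | 1 | 0 | 1 | 1
0 | 1 | 1 | 0 | 0
1 | 0 | 0 | 0 | 0
1 | 0 | 1 | 0 | 0
1 | 1 | 0 | 0 | 0
1 | 1 | 1 | 0 | 0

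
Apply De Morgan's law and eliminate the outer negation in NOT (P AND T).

NOT P OR NOT T
De Morgan's: NOT(AND of terms) = OR of negations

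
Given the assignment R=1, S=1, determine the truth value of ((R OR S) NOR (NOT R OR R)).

Substituting: ((1 OR 1) NOR (NOT 1 OR 1))
= 0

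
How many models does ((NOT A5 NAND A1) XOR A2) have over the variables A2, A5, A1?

Satisfying assignments: (0,0,0), (0,1,0), (0,1,1), (1,0,1)
Count: 4 out of 8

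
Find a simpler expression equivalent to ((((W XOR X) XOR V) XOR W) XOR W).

By XOR self-cancellation ((E XOR v) XOR v = E):
= ((W XOR X) XOR V)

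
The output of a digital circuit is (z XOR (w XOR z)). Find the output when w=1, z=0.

Substituting: (0 XOR (1 XOR 0))
= 1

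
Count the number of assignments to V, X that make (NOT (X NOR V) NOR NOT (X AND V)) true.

No assignment satisfies the expression.
Count: 0 out of 4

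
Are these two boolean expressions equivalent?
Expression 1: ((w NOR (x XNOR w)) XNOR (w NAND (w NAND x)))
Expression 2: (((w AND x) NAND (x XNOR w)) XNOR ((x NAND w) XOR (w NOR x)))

No. Counterexample: with w=1, x=1, Expression 1 = 0 but Expression 2 = 1.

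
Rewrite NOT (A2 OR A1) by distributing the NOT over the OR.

NOT A2 AND NOT A1
De Morgan's: NOT(OR of terms) = AND of negations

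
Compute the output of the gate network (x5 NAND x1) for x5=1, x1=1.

Substituting: (1 NAND 1)
= 0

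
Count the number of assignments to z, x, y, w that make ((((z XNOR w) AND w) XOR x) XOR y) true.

Satisfying assignments: (0,0,1,0), (0,0,1,1), (0,1,0,0), (0,1,0,1), (1,0,0,1), (1,0,1,0), (1,1,0,0), (1,1,1,1)
Count: 8 out of 16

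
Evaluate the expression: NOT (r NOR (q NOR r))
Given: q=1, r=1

Substituting: NOT (1 NOR (1 NOR 1))
= 1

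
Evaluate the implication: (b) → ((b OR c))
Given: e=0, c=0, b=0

Antecedent (b) = 0; consequent ((b OR c)) = 0.
0 → 0 = 1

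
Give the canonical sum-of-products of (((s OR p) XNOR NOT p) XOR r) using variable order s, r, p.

Σm(2, 3, 4, 7) = (NOT s AND r AND NOT p) OR (NOT s AND r AND p) OR (s AND NOT r AND NOT p) OR (s AND r AND p)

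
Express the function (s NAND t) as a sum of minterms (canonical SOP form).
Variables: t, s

Σm(0, 1, 2) = (NOT t AND NOT s) OR (NOT t AND s) OR (t AND NOT s)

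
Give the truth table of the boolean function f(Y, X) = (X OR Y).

Y | X | Output
--------------
0 | 0 | 0
0 | 1 | 1
1 | 0 | 1
1 | 1 | 1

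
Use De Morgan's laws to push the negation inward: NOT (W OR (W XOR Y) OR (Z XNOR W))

NOT W AND NOT (W XOR Y) AND NOT (Z XNOR W)
De Morgan's: NOT(OR of terms) = AND of negations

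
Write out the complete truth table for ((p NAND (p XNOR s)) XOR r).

s | r | p | Output
------------------
0 | 0 | 0 | 1
0 | 0 | 1 | 1
0 | 1 | 0 | 0
0 | 1 | 1 | 0
1 | 0 | 0 | 1
1 | 0 | 1 | 0
1 | 1 | 0 | 0
1 | 1 | 1 | 1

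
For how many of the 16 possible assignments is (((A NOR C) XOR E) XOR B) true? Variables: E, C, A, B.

Satisfying assignments: (0,0,0,0), (0,0,1,1), (0,1,0,1), (0,1,1,1), (1,0,0,1), (1,0,1,0), (1,1,0,0), (1,1,1,0)
Count: 8 out of 16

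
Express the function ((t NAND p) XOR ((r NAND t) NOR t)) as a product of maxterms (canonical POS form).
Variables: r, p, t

ΠM(3, 7) = (r OR NOT p OR NOT t) AND (NOT r OR NOT p OR NOT t)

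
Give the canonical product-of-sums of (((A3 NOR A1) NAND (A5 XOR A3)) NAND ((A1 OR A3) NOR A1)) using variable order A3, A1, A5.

ΠM(0) = (A3 OR A1 OR A5)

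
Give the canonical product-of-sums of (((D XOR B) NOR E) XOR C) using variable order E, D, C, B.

ΠM(1, 2, 4, 7, 8, 9, 12, 13) = (E OR D OR C OR NOT B) AND (E OR D OR NOT C OR B) AND (E OR NOT D OR C OR B) AND (E OR NOT D OR NOT C OR NOT B) AND (NOT E OR D OR C OR B) AND (NOT E OR D OR C OR NOT B) AND (NOT E OR NOT D OR C OR B) AND (NOT E OR NOT D OR C OR NOT B)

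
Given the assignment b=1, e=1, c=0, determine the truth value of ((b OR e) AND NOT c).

Substituting: ((1 OR 1) AND NOT 0)
= 1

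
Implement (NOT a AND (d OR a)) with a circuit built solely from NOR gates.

(((a NOR a) NOR (a NOR a)) NOR (((d NOR a) NOR (d NOR a)) NOR ((d NOR a) NOR (d NOR a))))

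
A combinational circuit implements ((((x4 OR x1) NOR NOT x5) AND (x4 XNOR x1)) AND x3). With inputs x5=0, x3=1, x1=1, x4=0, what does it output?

Substituting: ((((0 OR 1) NOR NOT 0) AND (0 XNOR 1)) AND 1)
= 0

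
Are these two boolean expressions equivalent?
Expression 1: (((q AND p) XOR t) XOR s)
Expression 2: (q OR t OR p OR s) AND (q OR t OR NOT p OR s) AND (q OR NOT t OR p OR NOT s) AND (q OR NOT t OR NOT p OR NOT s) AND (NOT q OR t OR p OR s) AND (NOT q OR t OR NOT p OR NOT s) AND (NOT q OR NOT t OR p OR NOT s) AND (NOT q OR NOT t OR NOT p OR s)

Yes, they are equivalent — the two output columns agree on all 16 assignments:
q | t | p | s | Expression 1 | Expression 2
-------------------------------------------
0 | 0 | 0 | 0 | 0 | 0
0 | 0 | 0 | 1 | 1 | 1
0 | 0 | 1 | 0 | 0 | 0
0 | 0 | 1 | 1 | 1 | 1
0 | 1 | 0 | 0 | 1 | 1
0 | 1 | 0 | 1 | 0 | 0
0 | 1 | 1 | 0 | 1 | 1
0 | 1 | 1 | 1 | 0 | 0
1 | 0 | 0 | 0 | 0 | 0
1 | 0 | 0 | 1 | 1 | 1
1 | 0 | 1 | 0 | 1 | 1
1 | 0 | 1 | 1 | 0 | 0
1 | 1 | 0 | 0 | 1 | 1
1 | 1 | 0 | 1 | 0 | 0
1 | 1 | 1 | 0 | 0 | 0
1 | 1 | 1 | 1 | 1 | 1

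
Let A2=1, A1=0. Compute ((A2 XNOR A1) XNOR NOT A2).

Substituting: ((1 XNOR 0) XNOR NOT 1)
= 1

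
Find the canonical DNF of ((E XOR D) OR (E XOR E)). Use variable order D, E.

(NOT D AND E) OR (D AND NOT E)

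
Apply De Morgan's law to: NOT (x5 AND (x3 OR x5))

NOT x5 OR NOT (x3 OR x5)
De Morgan's: NOT(AND of terms) = OR of negations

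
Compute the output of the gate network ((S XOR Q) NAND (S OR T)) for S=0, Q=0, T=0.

Substituting: ((0 XOR 0) NAND (0 OR 0))
= 1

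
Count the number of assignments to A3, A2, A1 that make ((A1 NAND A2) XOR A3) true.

Satisfying assignments: (0,0,0), (0,0,1), (0,1,0), (1,1,1)
Count: 4 out of 8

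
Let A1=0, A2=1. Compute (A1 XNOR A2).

Substituting: (0 XNOR 1)
= 0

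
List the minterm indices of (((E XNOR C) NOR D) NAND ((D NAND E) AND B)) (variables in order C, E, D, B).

Σm(0, 1, 2, 3, 4, 6, 7, 8, 10, 11, 12, 13, 14, 15) = (NOT C AND NOT E AND NOT D AND NOT B) OR (NOT C AND NOT E AND NOT D AND B) OR (NOT C AND NOT E AND D AND NOT B) OR (NOT C AND NOT E AND D AND B) OR (NOT C AND E AND NOT D AND NOT B) OR (NOT C AND E AND D AND NOT B) OR (NOT C AND E AND D AND B) OR (C AND NOT E AND NOT D AND NOT B) OR (C AND NOT E AND D AND NOT B) OR (C AND NOT E AND D AND B) OR (C AND E AND NOT D AND NOT B) OR (C AND E AND NOT D AND B) OR (C AND E AND D AND NOT B) OR (C AND E AND D AND B)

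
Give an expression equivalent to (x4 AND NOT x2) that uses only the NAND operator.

((x4 NAND (x2 NAND x2)) NAND (x4 NAND (x2 NAND x2)))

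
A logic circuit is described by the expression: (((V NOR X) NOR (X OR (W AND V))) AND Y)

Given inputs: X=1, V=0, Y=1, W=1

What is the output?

Substituting: (((0 NOR 1) NOR (1 OR (1 AND 0))) AND 1)
= 0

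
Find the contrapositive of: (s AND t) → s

Contrapositive: NOT s → NOT (s AND t)
Note: A statement and its contrapositive are logically equivalent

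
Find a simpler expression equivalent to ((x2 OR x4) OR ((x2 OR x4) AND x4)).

By absorption (E OR (E AND v) = E):
= (x2 OR x4)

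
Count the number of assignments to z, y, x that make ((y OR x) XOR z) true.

Satisfying assignments: (0,0,1), (0,1,0), (0,1,1), (1,0,0)
Count: 4 out of 8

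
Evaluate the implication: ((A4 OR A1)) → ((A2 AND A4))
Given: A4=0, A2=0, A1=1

Antecedent ((A4 OR A1)) = 1; consequent ((A2 AND A4)) = 0.
1 → 0 = 0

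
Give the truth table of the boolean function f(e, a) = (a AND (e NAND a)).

e | a | Output
--------------
0 | 0 | 0
0 | 1 | 1
1 | 0 | 0
1 | 1 | 0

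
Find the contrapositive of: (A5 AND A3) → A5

Contrapositive: NOT A5 → NOT (A5 AND A3)
Note: A statement and its contrapositive are logically equivalent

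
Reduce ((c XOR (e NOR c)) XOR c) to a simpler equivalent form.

By XOR self-cancellation ((E XOR v) XOR v = E):
= (e NOR c)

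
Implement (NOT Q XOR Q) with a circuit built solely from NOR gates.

(((((Q NOR Q) NOR Q) NOR ((Q NOR Q) NOR Q)) NOR (((Q NOR Q) NOR Q) NOR ((Q NOR Q) NOR Q))) NOR (((((Q NOR Q) NOR (Q NOR Q)) NOR (Q NOR Q)) NOR (((Q NOR Q) NOR (Q NOR Q)) NOR (Q NOR Q))) NOR ((((Q NOR Q) NOR (Q NOR Q)) NOR (Q NOR Q)) NOR (((Q NOR Q) NOR (Q NOR Q)) NOR (Q NOR Q)))))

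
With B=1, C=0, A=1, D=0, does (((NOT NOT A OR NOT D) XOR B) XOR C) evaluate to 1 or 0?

Substituting: (((NOT NOT 1 OR NOT 0) XOR 1) XOR 0)
= 0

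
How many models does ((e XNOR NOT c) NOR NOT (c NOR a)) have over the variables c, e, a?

Satisfying assignments: (0,0,0)
Count: 1 out of 8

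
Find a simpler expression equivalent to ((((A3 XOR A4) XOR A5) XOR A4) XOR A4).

By XOR self-cancellation ((E XOR v) XOR v = E):
= ((A3 XOR A4) XOR A5)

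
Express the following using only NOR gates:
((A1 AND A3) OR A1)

((((A1 NOR A1) NOR (A3 NOR A3)) NOR A1) NOR (((A1 NOR A1) NOR (A3 NOR A3)) NOR A1))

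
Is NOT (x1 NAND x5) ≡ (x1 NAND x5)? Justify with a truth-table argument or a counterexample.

No. Counterexample: with x1=0, x5=0, Expression 1 = 0 but Expression 2 = 1.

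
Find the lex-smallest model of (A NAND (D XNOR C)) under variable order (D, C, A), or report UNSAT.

D=0, C=0, A=0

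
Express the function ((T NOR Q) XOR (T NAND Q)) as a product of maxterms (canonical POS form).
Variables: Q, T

ΠM(0, 3) = (Q OR T) AND (NOT Q OR NOT T)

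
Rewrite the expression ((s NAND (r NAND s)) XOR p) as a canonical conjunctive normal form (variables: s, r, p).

(s OR r OR NOT p) AND (s OR NOT r OR NOT p) AND (NOT s OR r OR p) AND (NOT s OR NOT r OR NOT p)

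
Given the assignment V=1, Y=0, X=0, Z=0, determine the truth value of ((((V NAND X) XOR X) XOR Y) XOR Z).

Substituting: ((((1 NAND 0) XOR 0) XOR 0) XOR 0)
= 1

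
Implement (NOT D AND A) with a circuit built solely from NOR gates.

(((D NOR D) NOR (D NOR D)) NOR (A NOR A))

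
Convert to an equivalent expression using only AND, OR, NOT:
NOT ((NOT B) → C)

(NOT B) AND NOT C
(Negated implication: NOT(A → B) = A AND NOT B)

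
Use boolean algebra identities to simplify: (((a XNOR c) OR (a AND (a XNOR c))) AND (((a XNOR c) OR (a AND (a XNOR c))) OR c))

By absorption (E AND (E OR v) = E) then absorption (E OR (E AND v) = E):
= (a XNOR c)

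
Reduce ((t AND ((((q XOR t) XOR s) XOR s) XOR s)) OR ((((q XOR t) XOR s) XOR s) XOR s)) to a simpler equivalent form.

By absorption (E OR (E AND v) = E) then XOR self-cancellation ((E XOR v) XOR v = E):
= ((q XOR t) XOR s)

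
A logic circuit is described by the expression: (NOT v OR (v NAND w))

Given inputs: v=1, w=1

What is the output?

Substituting: (NOT 1 OR (1 NAND 1))
= 0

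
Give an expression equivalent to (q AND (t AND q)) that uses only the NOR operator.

((q NOR q) NOR (((t NOR t) NOR (q NOR q)) NOR ((t NOR t) NOR (q NOR q))))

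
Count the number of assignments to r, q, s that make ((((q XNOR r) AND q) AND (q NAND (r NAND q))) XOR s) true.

Satisfying assignments: (0,0,1), (0,1,1), (1,0,1), (1,1,0)
Count: 4 out of 8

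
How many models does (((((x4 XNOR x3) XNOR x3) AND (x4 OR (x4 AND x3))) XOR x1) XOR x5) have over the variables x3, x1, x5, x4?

Satisfying assignments: (0,0,0,1), (0,0,1,0), (0,1,0,0), (0,1,1,1), (1,0,0,1), (1,0,1,0), (1,1,0,0), (1,1,1,1)
Count: 8 out of 16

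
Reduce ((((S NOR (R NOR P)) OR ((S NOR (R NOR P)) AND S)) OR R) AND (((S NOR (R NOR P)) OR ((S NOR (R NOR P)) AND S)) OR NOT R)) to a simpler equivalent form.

By distribution ((E OR v) AND (E OR NOT v) = E) then absorption (E OR (E AND v) = E):
= (S NOR (R NOR P))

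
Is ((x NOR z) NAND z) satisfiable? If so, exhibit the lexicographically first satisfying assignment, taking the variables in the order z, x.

z=0, x=0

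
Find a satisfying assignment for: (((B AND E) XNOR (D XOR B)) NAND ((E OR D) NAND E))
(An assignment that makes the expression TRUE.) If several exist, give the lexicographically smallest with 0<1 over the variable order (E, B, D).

E=0, B=0, D=1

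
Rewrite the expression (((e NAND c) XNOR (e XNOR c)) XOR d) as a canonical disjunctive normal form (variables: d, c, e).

(NOT d AND NOT c AND NOT e) OR (d AND NOT c AND e) OR (d AND c AND NOT e) OR (d AND c AND e)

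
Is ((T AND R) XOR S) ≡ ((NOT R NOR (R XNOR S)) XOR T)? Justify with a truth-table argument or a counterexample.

No. Counterexample: with R=0, T=0, S=1, Expression 1 = 1 but Expression 2 = 0.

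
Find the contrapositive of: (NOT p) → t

Contrapositive: NOT t → p
Note: A statement and its contrapositive are logically equivalent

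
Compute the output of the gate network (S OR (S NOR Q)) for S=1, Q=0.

Substituting: (1 OR (1 NOR 0))
= 1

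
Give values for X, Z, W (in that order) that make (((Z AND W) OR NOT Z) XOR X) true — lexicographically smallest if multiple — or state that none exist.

X=0, Z=0, W=0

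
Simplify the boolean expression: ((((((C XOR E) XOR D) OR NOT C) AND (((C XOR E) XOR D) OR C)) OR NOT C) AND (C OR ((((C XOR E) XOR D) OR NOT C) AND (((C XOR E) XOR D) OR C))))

By distribution ((E OR v) AND (E OR NOT v) = E) then distribution ((E OR v) AND (E OR NOT v) = E):
= ((C XOR E) XOR D)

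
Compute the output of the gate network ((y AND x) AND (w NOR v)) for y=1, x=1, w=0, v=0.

Substituting: ((1 AND 1) AND (0 NOR 0))
= 1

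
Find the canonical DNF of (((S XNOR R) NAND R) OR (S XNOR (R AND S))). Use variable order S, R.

(NOT S AND NOT R) OR (NOT S AND R) OR (S AND NOT R) OR (S AND R)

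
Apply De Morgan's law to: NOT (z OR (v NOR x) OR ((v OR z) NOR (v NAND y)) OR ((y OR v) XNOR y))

NOT z AND NOT (v NOR x) AND NOT ((v OR z) NOR (v NAND y)) AND NOT ((y OR v) XNOR y)
De Morgan's: NOT(OR of terms) = AND of negations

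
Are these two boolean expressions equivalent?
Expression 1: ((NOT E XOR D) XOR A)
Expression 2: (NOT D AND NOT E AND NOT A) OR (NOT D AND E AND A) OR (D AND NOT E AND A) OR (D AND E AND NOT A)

Yes, they are equivalent — the two output columns agree on all 8 assignments:
D | E | A | Expression 1 | Expression 2
---------------------------------------
0 | 0 | 0 | 1 | 1
0 | 0 | 1 | 0 | 0
0 | 1 | 0 | 0 | 0
0 | 1 | 1 | 1 | 1
1 | 0 | 0 | 0 | 0
1 | 0 | 1 | 1 | 1
1 | 1 | 0 | 1 | 1
1 | 1 | 1 | 0 | 0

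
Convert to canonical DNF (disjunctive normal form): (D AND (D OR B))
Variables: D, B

(D AND NOT B) OR (D AND B)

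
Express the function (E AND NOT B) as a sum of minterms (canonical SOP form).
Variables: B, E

Σm(1) = (NOT B AND E)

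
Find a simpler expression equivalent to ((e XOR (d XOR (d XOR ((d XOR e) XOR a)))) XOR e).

By XOR self-cancellation ((E XOR v) XOR v = E) then XOR self-cancellation ((E XOR v) XOR v = E):
= ((d XOR e) XOR a)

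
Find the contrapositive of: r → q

Contrapositive: NOT q → NOT r
Note: A statement and its contrapositive are logically equivalent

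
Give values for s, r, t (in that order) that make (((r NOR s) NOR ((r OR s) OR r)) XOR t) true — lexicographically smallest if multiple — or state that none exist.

s=0, r=0, t=1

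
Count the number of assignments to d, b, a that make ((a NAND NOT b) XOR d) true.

Satisfying assignments: (0,0,0), (0,1,0), (0,1,1), (1,0,1)
Count: 4 out of 8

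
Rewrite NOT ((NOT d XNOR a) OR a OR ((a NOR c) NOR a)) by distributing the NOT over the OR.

NOT (NOT d XNOR a) AND NOT a AND NOT ((a NOR c) NOR a)
De Morgan's: NOT(OR of terms) = AND of negations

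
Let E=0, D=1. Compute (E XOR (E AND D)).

Substituting: (0 XOR (0 AND 1))
= 0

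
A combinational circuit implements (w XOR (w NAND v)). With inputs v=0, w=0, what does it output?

Substituting: (0 XOR (0 NAND 0))
= 1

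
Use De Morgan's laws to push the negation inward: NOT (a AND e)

NOT a OR NOT e
De Morgan's: NOT(AND of terms) = OR of negations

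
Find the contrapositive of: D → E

Contrapositive: NOT E → NOT D
Note: A statement and its contrapositive are logically equivalent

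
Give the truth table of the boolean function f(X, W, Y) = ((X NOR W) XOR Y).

X | W | Y | Output
------------------
0 | 0 | 0 | 1
0 | 0 | 1 | 0
0 | 1 | 0 | 0
0 | 1 | 1 | 1
1 | 0 | 0 | 0
1 | 0 | 1 | 1
1 | 1 | 0 | 0
1 | 1 | 1 | 1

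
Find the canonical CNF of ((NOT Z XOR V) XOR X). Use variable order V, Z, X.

(V OR Z OR NOT X) AND (V OR NOT Z OR X) AND (NOT V OR Z OR X) AND (NOT V OR NOT Z OR NOT X)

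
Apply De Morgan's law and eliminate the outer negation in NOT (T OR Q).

NOT T AND NOT Q
De Morgan's: NOT(OR of terms) = AND of negations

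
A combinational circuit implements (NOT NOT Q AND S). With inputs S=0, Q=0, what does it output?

Substituting: (NOT NOT 0 AND 0)
= 0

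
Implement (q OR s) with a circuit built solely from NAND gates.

((q NAND q) NAND (s NAND s))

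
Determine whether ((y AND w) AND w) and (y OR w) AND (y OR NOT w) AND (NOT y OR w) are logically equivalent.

Yes, they are equivalent — the two output columns agree on all 4 assignments:
y | w | Expression 1 | Expression 2
-----------------------------------
0 | 0 | 0 | 0
0 | 1 | 0 | 0
1 | 0 | 0 | 0
1 | 1 | 1 | 1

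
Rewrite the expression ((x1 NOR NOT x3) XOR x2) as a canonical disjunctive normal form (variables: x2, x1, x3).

(NOT x2 AND NOT x1 AND x3) OR (x2 AND NOT x1 AND NOT x3) OR (x2 AND x1 AND NOT x3) OR (x2 AND x1 AND x3)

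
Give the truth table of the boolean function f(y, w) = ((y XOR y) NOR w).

y | w | Output
--------------
0 | 0 | 1
0 | 1 | 0
1 | 0 | 1
1 | 1 | 0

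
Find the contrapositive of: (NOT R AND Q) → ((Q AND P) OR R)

Contrapositive: NOT ((Q AND P) OR R) → NOT (NOT R AND Q)
Note: A statement and its contrapositive are logically equivalent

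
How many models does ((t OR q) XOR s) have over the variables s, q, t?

Satisfying assignments: (0,0,1), (0,1,0), (0,1,1), (1,0,0)
Count: 4 out of 8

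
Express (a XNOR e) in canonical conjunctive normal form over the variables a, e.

(a OR NOT e) AND (NOT a OR e)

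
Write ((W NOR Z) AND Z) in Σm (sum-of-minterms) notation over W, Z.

Σm() = FALSE (no minterms)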